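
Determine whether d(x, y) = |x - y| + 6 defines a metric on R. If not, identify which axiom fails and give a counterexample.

No. d fails identity of indiscernibles (specifically d(x,x) = 0): d(6, 6) = |6 - 6| + 6 = 0 + 6 = 6 ≠ 0.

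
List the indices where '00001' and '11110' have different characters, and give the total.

Differing positions: 1, 2, 3, 4, 5. Hamming distance = 5.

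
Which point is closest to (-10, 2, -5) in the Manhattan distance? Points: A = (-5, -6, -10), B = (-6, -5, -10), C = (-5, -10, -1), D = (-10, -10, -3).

Distances: d(A) = 18, d(B) = 16, d(C) = 21, d(D) = 14. Nearest: D = (-10, -10, -3) with distance 14.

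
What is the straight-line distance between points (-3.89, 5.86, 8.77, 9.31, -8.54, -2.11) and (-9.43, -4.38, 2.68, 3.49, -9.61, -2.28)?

√(Σ(x_i - y_i)²) = √((-3.89 - (-9.43))² + (5.86 - (-4.38))² + (8.77 - 2.68)² + (9.31 - 3.49)² + (-8.54 - (-9.61))² + (-2.11 - (-2.28))²)
= √(5.54² + 10.24² + 6.09² + 5.82² + 1.07² + 0.17²) = √(30.6916 + 104.8576 + 37.0881 + 33.8724 + 1.1449 + 0.0289) = √207.6835 ≈ 14.4112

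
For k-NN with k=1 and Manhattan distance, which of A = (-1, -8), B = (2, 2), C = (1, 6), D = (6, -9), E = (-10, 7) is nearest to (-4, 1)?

Distances: d(A) = 12, d(B) = 7, d(C) = 10, d(D) = 20, d(E) = 12. Nearest: B = (2, 2) with distance 7.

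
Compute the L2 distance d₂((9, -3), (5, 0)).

√(Σ(x_i - y_i)²) = √((9 - 5)² + (-3 - 0)²)
= √(4² + (-3)²) = √(16 + 9) = √25 = 5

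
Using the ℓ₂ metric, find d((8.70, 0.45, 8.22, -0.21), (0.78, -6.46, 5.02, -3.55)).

√(Σ(x_i - y_i)²) = √((8.7 - 0.78)² + (0.45 - (-6.46))² + (8.22 - 5.02)² + (-0.21 - (-3.55))²)
= √(7.92² + 6.91² + 3.2² + 3.34²) = √(62.7264 + 47.7481 + 10.24 + 11.1556) = √131.8701 ≈ 11.4835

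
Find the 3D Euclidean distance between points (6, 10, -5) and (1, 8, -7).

√(Σ(x_i - y_i)²) = √((6 - 1)² + (10 - 8)² + (-5 - (-7))²)
= √(5² + 2² + 2²) = √(25 + 4 + 4) = √33 ≈ 5.7446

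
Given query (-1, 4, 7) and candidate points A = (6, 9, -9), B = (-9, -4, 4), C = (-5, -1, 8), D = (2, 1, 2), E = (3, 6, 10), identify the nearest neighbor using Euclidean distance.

Distances: d(A) ≈ 18.1659, d(B) ≈ 11.7047, d(C) ≈ 6.4807, d(D) ≈ 6.5574, d(E) ≈ 5.3852. Nearest: E = (3, 6, 10) with distance 5.3852.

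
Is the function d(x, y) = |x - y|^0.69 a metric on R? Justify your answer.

Yes. With 0 < p = 0.69 ≤ 1, d(x,y) = |x-y|^0.69 is a metric on R. Non-negativity and symmetry are immediate; |x-y|^0.69 = 0 ⟺ |x-y| = 0 ⟺ x = y. For the triangle inequality, the function t ↦ t^0.69 is subadditive on [0,∞) when p ≤ 1, so |x-z|^0.69 ≤ (|x-y| + |y-z|)^0.69 ≤ |x-y|^0.69 + |y-z|^0.69.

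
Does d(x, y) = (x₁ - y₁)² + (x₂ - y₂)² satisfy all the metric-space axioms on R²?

No. The squared Euclidean distance fails the triangle inequality. Counterexample: x = (0, 0), y = (5, 1), z = (10, 2). d(x,z) = 10² + 2² = 104, but d(x,y) + d(y,z) = (5² + 1²) + (5² + 1²) = 26 + 26 = 52. Since 104 > 52, the triangle inequality is violated. (Note: √d, the ordinary Euclidean distance, IS a metric.)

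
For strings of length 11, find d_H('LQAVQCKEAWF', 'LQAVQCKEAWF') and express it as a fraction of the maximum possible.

Differing positions: none. Hamming distance = 0. The maximum possible Hamming distance for length-11 strings is 11, so d_H/11 = 0/11 = 0.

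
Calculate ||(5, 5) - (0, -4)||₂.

√(Σ(x_i - y_i)²) = √((5 - 0)² + (5 - (-4))²)
= √(5² + 9²) = √(25 + 81) = √106 ≈ 10.2956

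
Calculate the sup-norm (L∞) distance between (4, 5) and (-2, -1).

max(|x_i - y_i|) = max(|4 - (-2)|, |5 - (-1)|) = max(6, 6) = 6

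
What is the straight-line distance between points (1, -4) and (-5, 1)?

√(Σ(x_i - y_i)²) = √((1 - (-5))² + (-4 - 1)²)
= √(6² + (-5)²) = √(36 + 25) = √61 ≈ 7.8102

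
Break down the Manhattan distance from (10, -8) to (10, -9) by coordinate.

Σ|x_i - y_i| = |10 - 10| + |-8 - (-9)| = 0 + 1 = 1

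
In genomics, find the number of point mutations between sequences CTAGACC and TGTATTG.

Differing positions: 1, 2, 3, 4, 5, 6, 7. Hamming distance = 7.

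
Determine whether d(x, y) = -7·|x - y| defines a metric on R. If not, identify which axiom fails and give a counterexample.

No. With c = -7 < 0, d fails non-negativity: d(4, 6) = -7·|4 - 6| = -7·2 = -14 < 0.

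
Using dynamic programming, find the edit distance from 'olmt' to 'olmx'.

Let D[i][j] be the edit distance between the first i characters of 'olmt' and the first j characters of 'olmx', with D[i][0] = i, D[0][j] = j, and D[i][j] = D[i-1][j-1] if the characters match, else 1 + min(D[i-1][j], D[i][j-1], D[i-1][j-1]). Filling the table (rows: prefixes of 'olmt', columns: prefixes of 'olmx'):
     ε  o  l  m  x
  ε  0  1  2  3  4
  o  1  0  1  2  3
  l  2  1  0  1  2
  m  3  2  1  0  1
  t  4  3  2  1  1
The bottom-right entry gives D[4][4] = 1, so no sequence of fewer than 1 edit works. Backtracking through the table gives one optimal edit sequence (1 edit):
  olmt → olmx (sub t→x @4)
Edit distance = 1.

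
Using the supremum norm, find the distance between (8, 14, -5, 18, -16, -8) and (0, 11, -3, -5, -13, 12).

max(|x_i - y_i|) = max(|8 - 0|, |14 - 11|, |-5 - (-3)|, |18 - (-5)|, |-16 - (-13)|, |-8 - 12|) = max(8, 3, 2, 23, 3, 20) = 23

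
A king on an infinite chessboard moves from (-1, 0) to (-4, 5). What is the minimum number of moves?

max(|x_i - y_i|) = max(|-1 - (-4)|, |0 - 5|) = max(3, 5) = 5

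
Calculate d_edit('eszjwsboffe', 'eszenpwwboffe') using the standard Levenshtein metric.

Let D[i][j] be the edit distance between the first i characters of 'eszjwsboffe' and the first j characters of 'eszenpwwboffe', with D[i][0] = i, D[0][j] = j, and D[i][j] = D[i-1][j-1] if the characters match, else 1 + min(D[i-1][j], D[i][j-1], D[i-1][j-1]). Filling the table (rows: prefixes of 'eszjwsboffe', columns: prefixes of 'eszenpwwboffe'):
     ε  e  s  z  e  n  p  w  w  b  o  f  f  e
  ε  0  1  2  3  4  5  6  7  8  9 10 11 12 13
  e  1  0  1  2  3  4  5  6  7  8  9 10 11 12
  s  2  1  0  1  2  3  4  5  6  7  8  9 10 11
  z  3  2  1  0  1  2  3  4  5  6  7  8  9 10
  j  4  3  2  1  1  2  3  4  5  6  7  8  9 10
  w  5  4  3  2  2  2  3  3  4  5  6  7  8  9
  s  6  5  4  3  3  3  3  4  4  5  6  7  8  9
  b  7  6  5  4  4  4  4  4  5  4  5  6  7  8
  o  8  7  6  5  5  5  5  5  5  5  4  5  6  7
  f  9  8  7  6  6  6  6  6  6  6  5  4  5  6
  f 10  9  8  7  7  7  7  7  7  7  6  5  4  5
  e 11 10  9  8  7  8  8  8  8  8  7  6  5  4
The bottom-right entry gives D[11][13] = 4, so no sequence of fewer than 4 edits works. Backtracking through the table gives one optimal edit sequence (4 edits):
  eszjwsboffe → eszejwsboffe (ins e @4)
  eszejwsboffe → eszenjwsboffe (ins n @5)
  eszenjwsboffe → eszenpwsboffe (sub j→p @6)
  eszenpwsboffe → eszenpwwboffe (sub s→w @8)
Edit distance = 4.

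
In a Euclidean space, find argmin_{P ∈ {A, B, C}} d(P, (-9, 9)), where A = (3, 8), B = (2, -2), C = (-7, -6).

Distances: d(A) ≈ 12.0416, d(B) ≈ 15.5563, d(C) ≈ 15.1327. Nearest: A = (3, 8) with distance 12.0416.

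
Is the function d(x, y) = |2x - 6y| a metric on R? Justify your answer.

No. d fails symmetry: d(2, 4) = |2·2 - 6·4| = |-20| = 20, but d(4, 2) = |2·4 - 6·2| = |-4| = 4. Since 20 ≠ 4, d(x,y) ≠ d(y,x) in general.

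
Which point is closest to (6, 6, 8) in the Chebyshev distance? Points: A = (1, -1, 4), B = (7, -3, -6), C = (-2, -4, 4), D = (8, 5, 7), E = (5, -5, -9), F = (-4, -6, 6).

Distances: d(A) = 7, d(B) = 14, d(C) = 10, d(D) = 2, d(E) = 17, d(F) = 12. Nearest: D = (8, 5, 7) with distance 2.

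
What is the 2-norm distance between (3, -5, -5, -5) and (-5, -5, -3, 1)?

(Σ|x_i - y_i|^2)^(1/2) = (|3 - (-5)|^2 + |-5 - (-5)|^2 + |-5 - (-3)|^2 + |-5 - 1|^2)^(1/2)
= (8^2 + 0^2 + 2^2 + 6^2)^(1/2) = (64 + 0 + 4 + 36)^(1/2) = (104)^(1/2) ≈ 10.198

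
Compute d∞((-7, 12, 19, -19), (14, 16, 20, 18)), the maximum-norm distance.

max(|x_i - y_i|) = max(|-7 - 14|, |12 - 16|, |19 - 20|, |-19 - 18|) = max(21, 4, 1, 37) = 37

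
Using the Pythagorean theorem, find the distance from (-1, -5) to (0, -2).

√(Σ(x_i - y_i)²) = √((-1 - 0)² + (-5 - (-2))²)
= √((-1)² + (-3)²) = √(1 + 9) = √10 ≈ 3.1623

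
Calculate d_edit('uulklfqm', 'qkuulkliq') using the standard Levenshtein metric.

Let D[i][j] be the edit distance between the first i characters of 'uulklfqm' and the first j characters of 'qkuulkliq', with D[i][0] = i, D[0][j] = j, and D[i][j] = D[i-1][j-1] if the characters match, else 1 + min(D[i-1][j], D[i][j-1], D[i-1][j-1]). Filling the table (rows: prefixes of 'uulklfqm', columns: prefixes of 'qkuulkliq'):
     ε  q  k  u  u  l  k  l  i  q
  ε  0  1  2  3  4  5  6  7  8  9
  u  1  1  2  2  3  4  5  6  7  8
  u  2  2  2  2  2  3  4  5  6  7
  l  3  3  3  3  3  2  3  4  5  6
  k  4  4  3  4  4  3  2  3  4  5
  l  5  5  4  4  5  4  3  2  3  4
  f  6  6  5  5  5  5  4  3  3  4
  q  7  6  6  6  6  6  5  4  4  3
  m  8  7  7  7  7  7  6  5  5  4
The bottom-right entry gives D[8][9] = 4, so no sequence of fewer than 4 edits works. Backtracking through the table gives one optimal edit sequence (4 edits):
  uulklfqm → quulklfqm (ins q @1)
  quulklfqm → qkuulklfqm (ins k @2)
  qkuulklfqm → qkuulkliqm (sub f→i @8)
  qkuulkliqm → qkuulkliq (del m @10)
Edit distance = 4.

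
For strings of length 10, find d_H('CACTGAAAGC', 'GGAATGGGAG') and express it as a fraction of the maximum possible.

Differing positions: 1, 2, 3, 4, 5, 6, 7, 8, 9, 10. Hamming distance = 10. The maximum possible Hamming distance for length-10 strings is 10, so d_H/10 = 10/10 = 1.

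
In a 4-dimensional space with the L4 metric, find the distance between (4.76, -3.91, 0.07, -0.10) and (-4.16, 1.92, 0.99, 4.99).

(Σ|x_i - y_i|^4)^(1/4) = (|4.76 - (-4.16)|^4 + |-3.91 - 1.92|^4 + |0.07 - 0.99|^4 + |-0.1 - 4.99|^4)^(1/4)
= (8.92^4 + 5.83^4 + 0.92^4 + 5.09^4)^(1/4) ≈ (6330.812 + 1155.2453 + 0.7164 + 671.2296)^(1/4) = (8158.0033)^(1/4) ≈ 9.5038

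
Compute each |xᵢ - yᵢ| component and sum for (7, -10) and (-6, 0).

Σ|x_i - y_i| = |7 - (-6)| + |-10 - 0| = 13 + 10 = 23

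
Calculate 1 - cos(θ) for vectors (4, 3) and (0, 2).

With u = (4, 3), v = (0, 2):
u·v = 4·0 + 3·2 = 0 + 6 = 6.
|u| = √(4² + 3²) = √25, |v| = √(0² + 2²) = √4, so |u||v| = √(25·4) = √100 = 10.
cos θ = (u·v)/(|u||v|) = 6/10 = 0.6
Cosine distance = 1 - cos θ = 1 - 0.6 = 0.4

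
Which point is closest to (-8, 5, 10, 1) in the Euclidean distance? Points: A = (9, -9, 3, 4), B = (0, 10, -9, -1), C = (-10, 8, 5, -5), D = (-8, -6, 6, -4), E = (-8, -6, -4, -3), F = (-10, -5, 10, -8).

Distances: d(A) ≈ 23.3024, d(B) ≈ 21.3073, d(C) ≈ 8.6023, d(D) ≈ 12.7279, d(E) ≈ 18.2483, d(F) ≈ 13.6015. Nearest: C = (-10, 8, 5, -5) with distance 8.6023.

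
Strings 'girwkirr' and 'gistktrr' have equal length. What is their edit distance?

Let D[i][j] be the edit distance between the first i characters of 'girwkirr' and the first j characters of 'gistktrr', with D[i][0] = i, D[0][j] = j, and D[i][j] = D[i-1][j-1] if the characters match, else 1 + min(D[i-1][j], D[i][j-1], D[i-1][j-1]). Filling the table (rows: prefixes of 'girwkirr', columns: prefixes of 'gistktrr'):
     ε  g  i  s  t  k  t  r  r
  ε  0  1  2  3  4  5  6  7  8
  g  1  0  1  2  3  4  5  6  7
  i  2  1  0  1  2  3  4  5  6
  r  3  2  1  1  2  3  4  4  5
  w  4  3  2  2  2  3  4  5  5
  k  5  4  3  3  3  2  3  4  5
  i  6  5  4  4  4  3  3  4  5
  r  7  6  5  5  5  4  4  3  4
  r  8  7  6  6  6  5  5  4  3
The bottom-right entry gives D[8][8] = 3, so no sequence of fewer than 3 edits works. Backtracking through the table gives one optimal edit sequence (3 edits):
  girwkirr → giswkirr (sub r→s @3)
  giswkirr → gistkirr (sub w→t @4)
  gistkirr → gistktrr (sub i→t @6)
Edit distance = 3.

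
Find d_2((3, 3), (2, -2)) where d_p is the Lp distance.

(Σ|x_i - y_i|^2)^(1/2) = (|3 - 2|^2 + |3 - (-2)|^2)^(1/2)
= (1^2 + 5^2)^(1/2) = (1 + 25)^(1/2) = (26)^(1/2) ≈ 5.099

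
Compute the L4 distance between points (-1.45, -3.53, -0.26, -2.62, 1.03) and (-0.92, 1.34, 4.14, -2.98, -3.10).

(Σ|x_i - y_i|^4)^(1/4) = (|-1.45 - (-0.92)|^4 + |-3.53 - 1.34|^4 + |-0.26 - 4.14|^4 + |-2.62 - (-2.98)|^4 + |1.03 - (-3.1)|^4)^(1/4)
= (0.53^4 + 4.87^4 + 4.4^4 + 0.36^4 + 4.13^4)^(1/4) ≈ (0.0789 + 562.4913 + 374.8096 + 0.0168 + 290.9378)^(1/4) = (1228.3344)^(1/4) ≈ 5.9201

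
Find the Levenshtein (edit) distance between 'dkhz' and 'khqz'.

Let D[i][j] be the edit distance between the first i characters of 'dkhz' and the first j characters of 'khqz', with D[i][0] = i, D[0][j] = j, and D[i][j] = D[i-1][j-1] if the characters match, else 1 + min(D[i-1][j], D[i][j-1], D[i-1][j-1]). Filling the table (rows: prefixes of 'dkhz', columns: prefixes of 'khqz'):
     ε  k  h  q  z
  ε  0  1  2  3  4
  d  1  1  2  3  4
  k  2  1  2  3  4
  h  3  2  1  2  3
  z  4  3  2  2  2
The bottom-right entry gives D[4][4] = 2, so no sequence of fewer than 2 edits works. Backtracking through the table gives one optimal edit sequence (2 edits):
  dkhz → khz (del d @1)
  khz → khqz (ins q @3)
Edit distance = 2.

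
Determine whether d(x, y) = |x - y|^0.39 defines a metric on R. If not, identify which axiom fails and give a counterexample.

Yes. With 0 < p = 0.39 ≤ 1, d(x,y) = |x-y|^0.39 is a metric on R. Non-negativity and symmetry are immediate; |x-y|^0.39 = 0 ⟺ |x-y| = 0 ⟺ x = y. For the triangle inequality, the function t ↦ t^0.39 is subadditive on [0,∞) when p ≤ 1, so |x-z|^0.39 ≤ (|x-y| + |y-z|)^0.39 ≤ |x-y|^0.39 + |y-z|^0.39.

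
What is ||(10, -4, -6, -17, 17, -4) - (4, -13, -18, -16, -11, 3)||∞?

max(|x_i - y_i|) = max(|10 - 4|, |-4 - (-13)|, |-6 - (-18)|, |-17 - (-16)|, |17 - (-11)|, |-4 - 3|) = max(6, 9, 12, 1, 28, 7) = 28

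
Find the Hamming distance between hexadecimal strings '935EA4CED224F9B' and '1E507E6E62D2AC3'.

Differing positions: 1, 2, 4, 5, 6, 7, 9, 11, 12, 13, 14, 15. Hamming distance = 12.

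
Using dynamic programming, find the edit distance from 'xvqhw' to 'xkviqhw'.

Let D[i][j] be the edit distance between the first i characters of 'xvqhw' and the first j characters of 'xkviqhw', with D[i][0] = i, D[0][j] = j, and D[i][j] = D[i-1][j-1] if the characters match, else 1 + min(D[i-1][j], D[i][j-1], D[i-1][j-1]). Filling the table (rows: prefixes of 'xvqhw', columns: prefixes of 'xkviqhw'):
     ε  x  k  v  i  q  h  w
  ε  0  1  2  3  4  5  6  7
  x  1  0  1  2  3  4  5  6
  v  2  1  1  1  2  3  4  5
  q  3  2  2  2  2  2  3  4
  h  4  3  3  3  3  3  2  3
  w  5  4  4  4  4  4  3  2
The bottom-right entry gives D[5][7] = 2, so no sequence of fewer than 2 edits works. Backtracking through the table gives one optimal edit sequence (2 edits):
  xvqhw → xkvqhw (ins k @2)
  xkvqhw → xkviqhw (ins i @4)
Edit distance = 2.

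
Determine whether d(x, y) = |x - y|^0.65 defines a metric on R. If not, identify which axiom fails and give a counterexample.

Yes. With 0 < p = 0.65 ≤ 1, d(x,y) = |x-y|^0.65 is a metric on R. Non-negativity and symmetry are immediate; |x-y|^0.65 = 0 ⟺ |x-y| = 0 ⟺ x = y. For the triangle inequality, the function t ↦ t^0.65 is subadditive on [0,∞) when p ≤ 1, so |x-z|^0.65 ≤ (|x-y| + |y-z|)^0.65 ≤ |x-y|^0.65 + |y-z|^0.65.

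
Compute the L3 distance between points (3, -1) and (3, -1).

(Σ|x_i - y_i|^3)^(1/3) = (|3 - 3|^3 + |-1 - (-1)|^3)^(1/3)
= (0^3 + 0^3)^(1/3) = (0 + 0)^(1/3) = (0)^(1/3) = 0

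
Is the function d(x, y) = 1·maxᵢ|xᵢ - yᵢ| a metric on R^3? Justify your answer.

Yes. The L∞ (Chebyshev) norm induces a metric on R^3, and multiplying a metric by a positive constant 1 > 0 preserves all four axioms: non-negativity (1·||x-y|| ≥ 0), identity (1·||x-y|| = 0 ⟺ ||x-y|| = 0 ⟺ x = y), symmetry (||x-y|| = ||y-x||), and the triangle inequality (1·||x-z|| ≤ 1·||x-y|| + 1·||y-z||). So d is a metric.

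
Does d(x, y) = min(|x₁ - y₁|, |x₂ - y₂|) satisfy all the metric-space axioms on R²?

No. d fails identity of indiscernibles: take x = (-5, 0) and y = (-5, 2). Then d(x,y) = min(|-5 - (-5)|, |0 - 2|) = min(0, 2) = 0, yet x ≠ y.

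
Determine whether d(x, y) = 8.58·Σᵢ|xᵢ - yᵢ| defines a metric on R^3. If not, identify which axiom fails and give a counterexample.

Yes. The L1 (Manhattan) norm induces a metric on R^3, and multiplying a metric by a positive constant 8.58 > 0 preserves all four axioms: non-negativity (8.58·||x-y|| ≥ 0), identity (8.58·||x-y|| = 0 ⟺ ||x-y|| = 0 ⟺ x = y), symmetry (||x-y|| = ||y-x||), and the triangle inequality (8.58·||x-z|| ≤ 8.58·||x-y|| + 8.58·||y-z||). So d is a metric.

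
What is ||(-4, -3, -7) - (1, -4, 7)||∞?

max(|x_i - y_i|) = max(|-4 - 1|, |-3 - (-4)|, |-7 - 7|) = max(5, 1, 14) = 14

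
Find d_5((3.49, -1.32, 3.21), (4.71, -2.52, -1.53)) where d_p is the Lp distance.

(Σ|x_i - y_i|^5)^(1/5) = (|3.49 - 4.71|^5 + |-1.32 - (-2.52)|^5 + |3.21 - (-1.53)|^5)^(1/5)
= (1.22^5 + 1.2^5 + 4.74^5)^(1/5) ≈ (2.7027 + 2.4883 + 2392.7191)^(1/5) = (2397.9101)^(1/5) ≈ 4.7421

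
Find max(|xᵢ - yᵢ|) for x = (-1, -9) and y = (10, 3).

max(|x_i - y_i|) = max(|-1 - 10|, |-9 - 3|) = max(11, 12) = 12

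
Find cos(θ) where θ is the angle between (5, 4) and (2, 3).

With u = (5, 4), v = (2, 3):
u·v = 5·2 + 4·3 = 10 + 12 = 22.
|u| = √(5² + 4²) = √41, |v| = √(2² + 3²) = √13, so |u||v| = √(41·13) = √533.
cos θ = (u·v)/(|u||v|) = 22/√533 ≈ 0.9529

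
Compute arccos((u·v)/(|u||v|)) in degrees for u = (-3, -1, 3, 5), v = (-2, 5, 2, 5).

With u = (-3, -1, 3, 5), v = (-2, 5, 2, 5):
u·v = (-3)·(-2) + (-1)·5 + 3·2 + 5·5 = 6 + (-5) + 6 + 25 = 32.
|u| = √((-3)² + (-1)² + 3² + 5²) = √44, |v| = √((-2)² + 5² + 2² + 5²) = √58, so |u||v| = √(44·58) = √2552.
cos θ = (u·v)/(|u||v|) = 32/√2552 ≈ 0.633446
θ = arccos(0.633446) ≈ 50.7°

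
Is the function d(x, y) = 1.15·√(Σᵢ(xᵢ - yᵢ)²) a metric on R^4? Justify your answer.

Yes. The L2 (Euclidean) norm induces a metric on R^4, and multiplying a metric by a positive constant 1.15 > 0 preserves all four axioms: non-negativity (1.15·||x-y|| ≥ 0), identity (1.15·||x-y|| = 0 ⟺ ||x-y|| = 0 ⟺ x = y), symmetry (||x-y|| = ||y-x||), and the triangle inequality (1.15·||x-z|| ≤ 1.15·||x-y|| + 1.15·||y-z||). So d is a metric.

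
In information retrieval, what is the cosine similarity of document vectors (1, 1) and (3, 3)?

With u = (1, 1), v = (3, 3):
u·v = 1·3 + 1·3 = 3 + 3 = 6.
|u| = √(1² + 1²) = √2, |v| = √(3² + 3²) = √18, so |u||v| = √(2·18) = √36 = 6.
cos θ = (u·v)/(|u||v|) = 6/6 = 1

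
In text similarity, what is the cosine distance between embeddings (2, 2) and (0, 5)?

With u = (2, 2), v = (0, 5):
u·v = 2·0 + 2·5 = 0 + 10 = 10.
|u| = √(2² + 2²) = √8, |v| = √(0² + 5²) = √25, so |u||v| = √(8·25) = √200.
cos θ = (u·v)/(|u||v|) = 10/√200 ≈ 0.7071
Cosine distance = 1 - cos θ ≈ 1 - 0.7071 = 0.2929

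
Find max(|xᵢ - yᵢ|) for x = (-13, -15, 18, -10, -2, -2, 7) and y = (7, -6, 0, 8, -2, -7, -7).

max(|x_i - y_i|) = max(|-13 - 7|, |-15 - (-6)|, |18 - 0|, |-10 - 8|, |-2 - (-2)|, |-2 - (-7)|, |7 - (-7)|) = max(20, 9, 18, 18, 0, 5, 14) = 20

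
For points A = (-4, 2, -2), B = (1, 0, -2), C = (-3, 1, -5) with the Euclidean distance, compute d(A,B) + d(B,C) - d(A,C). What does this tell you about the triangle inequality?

d(A,B) = √(5² + 2² + 0²) = √29 ≈ 5.3852, d(B,C) = √(4² + 1² + 3²) = √26 ≈ 5.099, d(A,C) = √(1² + 1² + 3²) = √11 ≈ 3.3166.
d(A,B) + d(B,C) - d(A,C) = 5.3852 + 5.099 - 3.3166 = 10.4842 - 3.3166 = 7.1676 (to 4 decimal places). This is ≥ 0, so the triangle inequality holds for these points.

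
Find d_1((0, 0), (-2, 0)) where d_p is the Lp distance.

Σ|x_i - y_i| = |0 - (-2)| + |0 - 0| = 2 + 0 = 2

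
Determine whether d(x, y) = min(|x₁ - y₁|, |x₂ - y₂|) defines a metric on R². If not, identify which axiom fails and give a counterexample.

No. d fails identity of indiscernibles: take x = (-3, 0) and y = (-3, 5). Then d(x,y) = min(|-3 - (-3)|, |0 - 5|) = min(0, 5) = 0, yet x ≠ y.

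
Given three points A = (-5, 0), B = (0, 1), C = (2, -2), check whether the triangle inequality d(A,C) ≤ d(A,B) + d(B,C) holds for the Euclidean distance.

d(A,B) = √(5² + 1²) = √26 ≈ 5.099, d(B,C) = √(2² + 3²) = √13 ≈ 3.6056, d(A,C) = √(7² + 2²) = √53 ≈ 7.2801.
d(A,C) ≈ 7.2801 ≤ 5.099 + 3.6056 = 8.7046. Triangle inequality is satisfied.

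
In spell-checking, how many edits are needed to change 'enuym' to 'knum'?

Let D[i][j] be the edit distance between the first i characters of 'enuym' and the first j characters of 'knum', with D[i][0] = i, D[0][j] = j, and D[i][j] = D[i-1][j-1] if the characters match, else 1 + min(D[i-1][j], D[i][j-1], D[i-1][j-1]). Filling the table (rows: prefixes of 'enuym', columns: prefixes of 'knum'):
     ε  k  n  u  m
  ε  0  1  2  3  4
  e  1  1  2  3  4
  n  2  2  1  2  3
  u  3  3  2  1  2
  y  4  4  3  2  2
  m  5  5  4  3  2
The bottom-right entry gives D[5][4] = 2, so no sequence of fewer than 2 edits works. Backtracking through the table gives one optimal edit sequence (2 edits):
  enuym → knuym (sub e→k @1)
  knuym → knum (del y @4)
Edit distance = 2.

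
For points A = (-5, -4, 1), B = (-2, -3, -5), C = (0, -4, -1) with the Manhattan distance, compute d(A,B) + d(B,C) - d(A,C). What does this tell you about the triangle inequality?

d(A,B) = 3 + 1 + 6 = 10, d(B,C) = 2 + 1 + 4 = 7, d(A,C) = 5 + 0 + 2 = 7.
d(A,B) + d(B,C) - d(A,C) = 10 + 7 - 7 = 17 - 7 = 10. This is ≥ 0, so the triangle inequality holds for these points.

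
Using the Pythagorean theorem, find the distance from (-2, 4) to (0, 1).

√(Σ(x_i - y_i)²) = √((-2 - 0)² + (4 - 1)²)
= √((-2)² + 3²) = √(4 + 9) = √13 ≈ 3.6056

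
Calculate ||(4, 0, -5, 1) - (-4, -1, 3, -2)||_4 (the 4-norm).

(Σ|x_i - y_i|^4)^(1/4) = (|4 - (-4)|^4 + |0 - (-1)|^4 + |-5 - 3|^4 + |1 - (-2)|^4)^(1/4)
= (8^4 + 1^4 + 8^4 + 3^4)^(1/4) = (4096 + 1 + 4096 + 81)^(1/4) = (8274)^(1/4) ≈ 9.5374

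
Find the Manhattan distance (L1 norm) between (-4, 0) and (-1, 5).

Σ|x_i - y_i| = |-4 - (-1)| + |0 - 5| = 3 + 5 = 8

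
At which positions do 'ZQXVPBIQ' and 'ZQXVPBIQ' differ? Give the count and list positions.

Differing positions: none. Hamming distance = 0.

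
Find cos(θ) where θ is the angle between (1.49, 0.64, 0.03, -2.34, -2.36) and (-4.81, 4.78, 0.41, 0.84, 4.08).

With u = (1.49, 0.64, 0.03, -2.34, -2.36), v = (-4.81, 4.78, 0.41, 0.84, 4.08):
u·v = 1.49·(-4.81) + 0.64·4.78 + 0.03·0.41 + (-2.34)·0.84 + (-2.36)·4.08 = (-7.1669) + 3.0592 + 0.0123 + (-1.9656) + (-9.6288) = -15.6898.
|u| = √(1.49² + 0.64² + 0.03² + (-2.34)² + (-2.36)²) = √(2.2201 + 0.4096 + 0.0009 + 5.4756 + 5.5696) = √13.6758, |v| = √((-4.81)² + 4.78² + 0.41² + 0.84² + 4.08²) = √(23.1361 + 22.8484 + 0.1681 + 0.7056 + 16.6464) = √63.5046.
cos θ = (u·v)/(|u||v|) = -15.6898/(√13.6758·√63.5046) ≈ -0.5324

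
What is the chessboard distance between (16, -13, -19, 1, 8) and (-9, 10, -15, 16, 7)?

max(|x_i - y_i|) = max(|16 - (-9)|, |-13 - 10|, |-19 - (-15)|, |1 - 16|, |8 - 7|) = max(25, 23, 4, 15, 1) = 25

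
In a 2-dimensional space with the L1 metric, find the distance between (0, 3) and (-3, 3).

Σ|x_i - y_i| = |0 - (-3)| + |3 - 3| = 3 + 0 = 3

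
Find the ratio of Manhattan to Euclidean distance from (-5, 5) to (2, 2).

L1 = |-5 - 2| + |5 - 2| = 7 + 3 = 10
L2 = √(7² + 3²) = √58 ≈ 7.6158
L1 ≥ L2 always (equality iff movement is along one axis); L1 > L2 here.
Ratio L1/L2 = 10/√58 ≈ 1.3131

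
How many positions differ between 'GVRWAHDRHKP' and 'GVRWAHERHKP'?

Differing positions: 7. Hamming distance = 1.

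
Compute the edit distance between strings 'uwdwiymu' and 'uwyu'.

Let D[i][j] be the edit distance between the first i characters of 'uwdwiymu' and the first j characters of 'uwyu', with D[i][0] = i, D[0][j] = j, and D[i][j] = D[i-1][j-1] if the characters match, else 1 + min(D[i-1][j], D[i][j-1], D[i-1][j-1]). Filling the table (rows: prefixes of 'uwdwiymu', columns: prefixes of 'uwyu'):
     ε  u  w  y  u
  ε  0  1  2  3  4
  u  1  0  1  2  3
  w  2  1  0  1  2
  d  3  2  1  1  2
  w  4  3  2  2  2
  i  5  4  3  3  3
  y  6  5  4  3  4
  m  7  6  5  4  4
  u  8  7  6  5  4
The bottom-right entry gives D[8][4] = 4, so no sequence of fewer than 4 edits works. Backtracking through the table gives one optimal edit sequence (4 edits):
  uwdwiymu → udwiymu (del w @2)
  udwiymu → uwiymu (del d @2)
  uwiymu → uwymu (del i @3)
  uwymu → uwyu (del m @4)
Edit distance = 4.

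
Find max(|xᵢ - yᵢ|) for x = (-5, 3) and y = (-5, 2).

max(|x_i - y_i|) = max(|-5 - (-5)|, |3 - 2|) = max(0, 1) = 1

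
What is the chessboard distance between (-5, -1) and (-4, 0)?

max(|x_i - y_i|) = max(|-5 - (-4)|, |-1 - 0|) = max(1, 1) = 1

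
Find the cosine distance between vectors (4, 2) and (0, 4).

With u = (4, 2), v = (0, 4):
u·v = 4·0 + 2·4 = 0 + 8 = 8.
|u| = √(4² + 2²) = √20, |v| = √(0² + 4²) = √16, so |u||v| = √(20·16) = √320.
cos θ = (u·v)/(|u||v|) = 8/√320 ≈ 0.4472
Cosine distance = 1 - cos θ ≈ 1 - 0.4472 = 0.5528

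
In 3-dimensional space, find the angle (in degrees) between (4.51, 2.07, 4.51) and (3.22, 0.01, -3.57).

With u = (4.51, 2.07, 4.51), v = (3.22, 0.01, -3.57):
u·v = 4.51·3.22 + 2.07·0.01 + 4.51·(-3.57) = 14.5222 + 0.0207 + (-16.1007) = -1.5578.
|u| = √(4.51² + 2.07² + 4.51²) = √(20.3401 + 4.2849 + 20.3401) = √44.9651, |v| = √(3.22² + 0.01² + (-3.57)²) = √(10.3684 + 0.0001 + 12.7449) = √23.1134.
cos θ = (u·v)/(|u||v|) = -1.5578/(√44.9651·√23.1134) ≈ -0.048322
θ = arccos(-0.048322) ≈ 92.77°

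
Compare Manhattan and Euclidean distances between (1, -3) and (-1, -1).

L1 = |1 - (-1)| + |-3 - (-1)| = 2 + 2 = 4
L2 = √(2² + 2²) = √8 ≈ 2.8284
L1 ≥ L2 always (equality iff movement is along one axis); L1 > L2 here.
Ratio L1/L2 = 4/√8 ≈ 1.4142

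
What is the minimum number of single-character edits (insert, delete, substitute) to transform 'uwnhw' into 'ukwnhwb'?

Let D[i][j] be the edit distance between the first i characters of 'uwnhw' and the first j characters of 'ukwnhwb', with D[i][0] = i, D[0][j] = j, and D[i][j] = D[i-1][j-1] if the characters match, else 1 + min(D[i-1][j], D[i][j-1], D[i-1][j-1]). Filling the table (rows: prefixes of 'uwnhw', columns: prefixes of 'ukwnhwb'):
     ε  u  k  w  n  h  w  b
  ε  0  1  2  3  4  5  6  7
  u  1  0  1  2  3  4  5  6
  w  2  1  1  1  2  3  4  5
  n  3  2  2  2  1  2  3  4
  h  4  3  3  3  2  1  2  3
  w  5  4  4  3  3  2  1  2
The bottom-right entry gives D[5][7] = 2, so no sequence of fewer than 2 edits works. Backtracking through the table gives one optimal edit sequence (2 edits):
  uwnhw → ukwnhw (ins k @2)
  ukwnhw → ukwnhwb (ins b @7)
Edit distance = 2.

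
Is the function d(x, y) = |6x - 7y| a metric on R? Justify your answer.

No. d fails symmetry: d(1, 5) = |6·1 - 7·5| = |-29| = 29, but d(5, 1) = |6·5 - 7·1| = |23| = 23. Since 29 ≠ 23, d(x,y) ≠ d(y,x) in general.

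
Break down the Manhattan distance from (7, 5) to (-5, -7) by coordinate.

Σ|x_i - y_i| = |7 - (-5)| + |5 - (-7)| = 12 + 12 = 24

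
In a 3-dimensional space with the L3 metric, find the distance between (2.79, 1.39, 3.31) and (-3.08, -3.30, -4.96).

(Σ|x_i - y_i|^3)^(1/3) = (|2.79 - (-3.08)|^3 + |1.39 - (-3.3)|^3 + |3.31 - (-4.96)|^3)^(1/3)
= (5.87^3 + 4.69^3 + 8.27^3)^(1/3) ≈ (202.262 + 103.1617 + 565.6093)^(1/3) = (871.033)^(1/3) ≈ 9.5502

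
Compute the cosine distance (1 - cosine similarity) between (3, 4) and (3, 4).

With u = (3, 4), v = (3, 4):
u·v = 3·3 + 4·4 = 9 + 16 = 25.
|u| = √(3² + 4²) = √25, |v| = √(3² + 4²) = √25, so |u||v| = √(25·25) = √625 = 25.
cos θ = (u·v)/(|u||v|) = 25/25 = 1
Cosine distance = 1 - cos θ = 1 - 1 = 0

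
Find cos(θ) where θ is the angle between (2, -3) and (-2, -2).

With u = (2, -3), v = (-2, -2):
u·v = 2·(-2) + (-3)·(-2) = (-4) + 6 = 2.
|u| = √(2² + (-3)²) = √13, |v| = √((-2)² + (-2)²) = √8, so |u||v| = √(13·8) = √104.
cos θ = (u·v)/(|u||v|) = 2/√104 ≈ 0.1961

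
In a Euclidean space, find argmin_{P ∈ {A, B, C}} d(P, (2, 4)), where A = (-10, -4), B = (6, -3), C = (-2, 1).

Distances: d(A) ≈ 14.4222, d(B) ≈ 8.0623, d(C) = 5. Nearest: C = (-2, 1) with distance 5.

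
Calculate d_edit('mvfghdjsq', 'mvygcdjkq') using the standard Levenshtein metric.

Let D[i][j] be the edit distance between the first i characters of 'mvfghdjsq' and the first j characters of 'mvygcdjkq', with D[i][0] = i, D[0][j] = j, and D[i][j] = D[i-1][j-1] if the characters match, else 1 + min(D[i-1][j], D[i][j-1], D[i-1][j-1]). Filling the table (rows: prefixes of 'mvfghdjsq', columns: prefixes of 'mvygcdjkq'):
     ε  m  v  y  g  c  d  j  k  q
  ε  0  1  2  3  4  5  6  7  8  9
  m  1  0  1  2  3  4  5  6  7  8
  v  2  1  0  1  2  3  4  5  6  7
  f  3  2  1  1  2  3  4  5  6  7
  g  4  3  2  2  1  2  3  4  5  6
  h  5  4  3  3  2  2  3  4  5  6
  d  6  5  4  4  3  3  2  3  4  5
  j  7  6  5  5  4  4  3  2  3  4
  s  8  7  6  6  5  5  4  3  3  4
  q  9  8  7  7  6  6  5  4  4  3
The bottom-right entry gives D[9][9] = 3, so no sequence of fewer than 3 edits works. Backtracking through the table gives one optimal edit sequence (3 edits):
  mvfghdjsq → mvyghdjsq (sub f→y @3)
  mvyghdjsq → mvygcdjsq (sub h→c @5)
  mvygcdjsq → mvygcdjkq (sub s→k @8)
Edit distance = 3.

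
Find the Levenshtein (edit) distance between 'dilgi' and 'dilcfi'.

Let D[i][j] be the edit distance between the first i characters of 'dilgi' and the first j characters of 'dilcfi', with D[i][0] = i, D[0][j] = j, and D[i][j] = D[i-1][j-1] if the characters match, else 1 + min(D[i-1][j], D[i][j-1], D[i-1][j-1]). Filling the table (rows: prefixes of 'dilgi', columns: prefixes of 'dilcfi'):
     ε  d  i  l  c  f  i
  ε  0  1  2  3  4  5  6
  d  1  0  1  2  3  4  5
  i  2  1  0  1  2  3  4
  l  3  2  1  0  1  2  3
  g  4  3  2  1  1  2  3
  i  5  4  3  2  2  2  2
The bottom-right entry gives D[5][6] = 2, so no sequence of fewer than 2 edits works. Backtracking through the table gives one optimal edit sequence (2 edits):
  dilgi → dilcgi (ins c @4)
  dilcgi → dilcfi (sub g→f @5)
Edit distance = 2.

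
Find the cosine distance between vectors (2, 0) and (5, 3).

With u = (2, 0), v = (5, 3):
u·v = 2·5 + 0·3 = 10 + 0 = 10.
|u| = √(2² + 0²) = √4, |v| = √(5² + 3²) = √34, so |u||v| = √(4·34) = √136.
cos θ = (u·v)/(|u||v|) = 10/√136 ≈ 0.8575
Cosine distance = 1 - cos θ ≈ 1 - 0.8575 = 0.1425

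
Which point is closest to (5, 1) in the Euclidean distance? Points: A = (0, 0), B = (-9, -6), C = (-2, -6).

Distances: d(A) ≈ 5.099, d(B) ≈ 15.6525, d(C) ≈ 9.8995. Nearest: A = (0, 0) with distance 5.099.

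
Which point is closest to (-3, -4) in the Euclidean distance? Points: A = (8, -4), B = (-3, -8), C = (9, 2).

Distances: d(A) = 11, d(B) = 4, d(C) ≈ 13.4164. Nearest: B = (-3, -8) with distance 4.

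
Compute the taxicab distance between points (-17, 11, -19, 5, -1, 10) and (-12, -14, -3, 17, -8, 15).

Σ|x_i - y_i| = |-17 - (-12)| + |11 - (-14)| + |-19 - (-3)| + |5 - 17| + |-1 - (-8)| + |10 - 15| = 5 + 25 + 16 + 12 + 7 + 5 = 70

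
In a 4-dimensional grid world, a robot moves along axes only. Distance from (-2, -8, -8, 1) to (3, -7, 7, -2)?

Σ|x_i - y_i| = |-2 - 3| + |-8 - (-7)| + |-8 - 7| + |1 - (-2)| = 5 + 1 + 15 + 3 = 24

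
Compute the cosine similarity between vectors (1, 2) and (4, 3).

With u = (1, 2), v = (4, 3):
u·v = 1·4 + 2·3 = 4 + 6 = 10.
|u| = √(1² + 2²) = √5, |v| = √(4² + 3²) = √25, so |u||v| = √(5·25) = √125.
cos θ = (u·v)/(|u||v|) = 10/√125 ≈ 0.8944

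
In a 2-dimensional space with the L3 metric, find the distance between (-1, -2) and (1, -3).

(Σ|x_i - y_i|^3)^(1/3) = (|-1 - 1|^3 + |-2 - (-3)|^3)^(1/3)
= (2^3 + 1^3)^(1/3) = (8 + 1)^(1/3) = (9)^(1/3) ≈ 2.0801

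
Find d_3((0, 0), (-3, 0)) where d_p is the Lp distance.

(Σ|x_i - y_i|^3)^(1/3) = (|0 - (-3)|^3 + |0 - 0|^3)^(1/3)
= (3^3 + 0^3)^(1/3) = (27 + 0)^(1/3) = (27)^(1/3) = 3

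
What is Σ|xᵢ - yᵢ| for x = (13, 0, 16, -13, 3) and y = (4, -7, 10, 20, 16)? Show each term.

Σ|x_i - y_i| = |13 - 4| + |0 - (-7)| + |16 - 10| + |-13 - 20| + |3 - 16| = 9 + 7 + 6 + 33 + 13 = 68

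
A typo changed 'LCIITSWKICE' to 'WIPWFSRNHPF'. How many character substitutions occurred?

Differing positions: 1, 2, 3, 4, 5, 7, 8, 9, 10, 11. Hamming distance = 10.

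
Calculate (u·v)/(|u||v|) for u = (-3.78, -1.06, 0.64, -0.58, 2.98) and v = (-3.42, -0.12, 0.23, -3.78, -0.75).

With u = (-3.78, -1.06, 0.64, -0.58, 2.98), v = (-3.42, -0.12, 0.23, -3.78, -0.75):
u·v = (-3.78)·(-3.42) + (-1.06)·(-0.12) + 0.64·0.23 + (-0.58)·(-3.78) + 2.98·(-0.75) = 12.9276 + 0.1272 + 0.1472 + 2.1924 + (-2.235) = 13.1594.
|u| = √((-3.78)² + (-1.06)² + 0.64² + (-0.58)² + 2.98²) = √(14.2884 + 1.1236 + 0.4096 + 0.3364 + 8.8804) = √25.0384, |v| = √((-3.42)² + (-0.12)² + 0.23² + (-3.78)² + (-0.75)²) = √(11.6964 + 0.0144 + 0.0529 + 14.2884 + 0.5625) = √26.6146.
cos θ = (u·v)/(|u||v|) = 13.1594/(√25.0384·√26.6146) ≈ 0.5098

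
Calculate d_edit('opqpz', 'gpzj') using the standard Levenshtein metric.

Let D[i][j] be the edit distance between the first i characters of 'opqpz' and the first j characters of 'gpzj', with D[i][0] = i, D[0][j] = j, and D[i][j] = D[i-1][j-1] if the characters match, else 1 + min(D[i-1][j], D[i][j-1], D[i-1][j-1]). Filling the table (rows: prefixes of 'opqpz', columns: prefixes of 'gpzj'):
     ε  g  p  z  j
  ε  0  1  2  3  4
  o  1  1  2  3  4
  p  2  2  1  2  3
  q  3  3  2  2  3
  p  4  4  3  3  3
  z  5  5  4  3  4
The bottom-right entry gives D[5][4] = 4, so no sequence of fewer than 4 edits works. Backtracking through the table gives one optimal edit sequence (4 edits):
  opqpz → gpqpz (sub o→g @1)
  gpqpz → gppz (del q @3)
  gppz → gpzz (sub p→z @3)
  gpzz → gpzj (sub z→j @4)
Edit distance = 4.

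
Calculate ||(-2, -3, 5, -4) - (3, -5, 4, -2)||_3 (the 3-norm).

(Σ|x_i - y_i|^3)^(1/3) = (|-2 - 3|^3 + |-3 - (-5)|^3 + |5 - 4|^3 + |-4 - (-2)|^3)^(1/3)
= (5^3 + 2^3 + 1^3 + 2^3)^(1/3) = (125 + 8 + 1 + 8)^(1/3) = (142)^(1/3) ≈ 5.2171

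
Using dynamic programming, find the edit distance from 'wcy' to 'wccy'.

Let D[i][j] be the edit distance between the first i characters of 'wcy' and the first j characters of 'wccy', with D[i][0] = i, D[0][j] = j, and D[i][j] = D[i-1][j-1] if the characters match, else 1 + min(D[i-1][j], D[i][j-1], D[i-1][j-1]). Filling the table (rows: prefixes of 'wcy', columns: prefixes of 'wccy'):
     ε  w  c  c  y
  ε  0  1  2  3  4
  w  1  0  1  2  3
  c  2  1  0  1  2
  y  3  2  1  1  1
The bottom-right entry gives D[3][4] = 1, so no sequence of fewer than 1 edit works. Backtracking through the table gives one optimal edit sequence (1 edit):
  wcy → wccy (ins c @2)
Edit distance = 1.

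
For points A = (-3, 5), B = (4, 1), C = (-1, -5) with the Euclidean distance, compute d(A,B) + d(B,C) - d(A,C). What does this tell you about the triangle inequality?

d(A,B) = √(7² + 4²) = √65 ≈ 8.0623, d(B,C) = √(5² + 6²) = √61 ≈ 7.8102, d(A,C) = √(2² + 10²) = √104 ≈ 10.198.
d(A,B) + d(B,C) - d(A,C) = 8.0623 + 7.8102 - 10.198 = 15.8725 - 10.198 = 5.6745 (to 4 decimal places). This is ≥ 0, so the triangle inequality holds for these points.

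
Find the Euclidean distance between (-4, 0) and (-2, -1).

√(Σ(x_i - y_i)²) = √((-4 - (-2))² + (0 - (-1))²)
= √((-2)² + 1²) = √(4 + 1) = √5 ≈ 2.2361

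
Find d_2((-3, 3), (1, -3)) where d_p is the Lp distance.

(Σ|x_i - y_i|^2)^(1/2) = (|-3 - 1|^2 + |3 - (-3)|^2)^(1/2)
= (4^2 + 6^2)^(1/2) = (16 + 36)^(1/2) = (52)^(1/2) ≈ 7.2111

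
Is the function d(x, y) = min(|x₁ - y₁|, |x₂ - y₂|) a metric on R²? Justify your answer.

No. d fails identity of indiscernibles: take x = (-2, 0) and y = (-2, 5). Then d(x,y) = min(|-2 - (-2)|, |0 - 5|) = min(0, 5) = 0, yet x ≠ y.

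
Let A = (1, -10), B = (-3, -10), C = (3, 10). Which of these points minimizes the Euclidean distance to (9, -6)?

Distances: d(A) ≈ 8.9443, d(B) ≈ 12.6491, d(C) ≈ 17.088. Nearest: A = (1, -10) with distance 8.9443.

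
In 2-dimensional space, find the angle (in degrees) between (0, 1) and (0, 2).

With u = (0, 1), v = (0, 2):
u·v = 0·0 + 1·2 = 0 + 2 = 2.
|u| = √(0² + 1²) = √1, |v| = √(0² + 2²) = √4, so |u||v| = √(1·4) = √4 = 2.
cos θ = (u·v)/(|u||v|) = 2/2 = 1 (the vectors are parallel, pointing the same way)
θ = arccos(1) = 0°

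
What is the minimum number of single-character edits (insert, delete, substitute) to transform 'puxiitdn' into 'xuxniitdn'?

Let D[i][j] be the edit distance between the first i characters of 'puxiitdn' and the first j characters of 'xuxniitdn', with D[i][0] = i, D[0][j] = j, and D[i][j] = D[i-1][j-1] if the characters match, else 1 + min(D[i-1][j], D[i][j-1], D[i-1][j-1]). Filling the table (rows: prefixes of 'puxiitdn', columns: prefixes of 'xuxniitdn'):
     ε  x  u  x  n  i  i  t  d  n
  ε  0  1  2  3  4  5  6  7  8  9
  p  1  1  2  3  4  5  6  7  8  9
  u  2  2  1  2  3  4  5  6  7  8
  x  3  2  2  1  2  3  4  5  6  7
  i  4  3  3  2  2  2  3  4  5  6
  i  5  4  4  3  3  2  2  3  4  5
  t  6  5  5  4  4  3  3  2  3  4
  d  7  6  6  5  5  4  4  3  2  3
  n  8  7  7  6  5  5  5  4  3  2
The bottom-right entry gives D[8][9] = 2, so no sequence of fewer than 2 edits works. Backtracking through the table gives one optimal edit sequence (2 edits):
  puxiitdn → xuxiitdn (sub p→x @1)
  xuxiitdn → xuxniitdn (ins n @4)
Edit distance = 2.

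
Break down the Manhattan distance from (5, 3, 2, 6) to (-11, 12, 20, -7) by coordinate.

Σ|x_i - y_i| = |5 - (-11)| + |3 - 12| + |2 - 20| + |6 - (-7)| = 16 + 9 + 18 + 13 = 56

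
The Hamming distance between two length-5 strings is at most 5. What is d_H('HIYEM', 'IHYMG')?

Differing positions: 1, 2, 4, 5. Hamming distance = 4. The maximum possible Hamming distance for length-5 strings is 5, so d_H/5 = 4/5 = 0.8.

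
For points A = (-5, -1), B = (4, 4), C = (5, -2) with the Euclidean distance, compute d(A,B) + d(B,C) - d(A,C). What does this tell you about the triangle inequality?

d(A,B) = √(9² + 5²) = √106 ≈ 10.2956, d(B,C) = √(1² + 6²) = √37 ≈ 6.0828, d(A,C) = √(10² + 1²) = √101 ≈ 10.0499.
d(A,B) + d(B,C) - d(A,C) = 10.2956 + 6.0828 - 10.0499 = 16.3784 - 10.0499 = 6.3285 (to 4 decimal places). This is ≥ 0, so the triangle inequality holds for these points.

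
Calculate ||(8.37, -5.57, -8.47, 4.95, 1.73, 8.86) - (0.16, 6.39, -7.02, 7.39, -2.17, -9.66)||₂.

√(Σ(x_i - y_i)²) = √((8.37 - 0.16)² + (-5.57 - 6.39)² + (-8.47 - (-7.02))² + (4.95 - 7.39)² + (1.73 - (-2.17))² + (8.86 - (-9.66))²)
= √(8.21² + (-11.96)² + (-1.45)² + (-2.44)² + 3.9² + 18.52²) = √(67.4041 + 143.0416 + 2.1025 + 5.9536 + 15.21 + 342.9904) = √576.7022 ≈ 24.0146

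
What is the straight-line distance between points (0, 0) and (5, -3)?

√(Σ(x_i - y_i)²) = √((0 - 5)² + (0 - (-3))²)
= √((-5)² + 3²) = √(25 + 9) = √34 ≈ 5.831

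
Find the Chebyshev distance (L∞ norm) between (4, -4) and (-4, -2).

max(|x_i - y_i|) = max(|4 - (-4)|, |-4 - (-2)|) = max(8, 2) = 8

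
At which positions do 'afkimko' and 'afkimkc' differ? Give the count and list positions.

Differing positions: 7. Hamming distance = 1.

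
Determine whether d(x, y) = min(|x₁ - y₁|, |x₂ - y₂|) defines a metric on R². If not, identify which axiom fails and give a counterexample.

No. d fails identity of indiscernibles: take x = (-2, 0) and y = (-2, 5). Then d(x,y) = min(|-2 - (-2)|, |0 - 5|) = min(0, 5) = 0, yet x ≠ y.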